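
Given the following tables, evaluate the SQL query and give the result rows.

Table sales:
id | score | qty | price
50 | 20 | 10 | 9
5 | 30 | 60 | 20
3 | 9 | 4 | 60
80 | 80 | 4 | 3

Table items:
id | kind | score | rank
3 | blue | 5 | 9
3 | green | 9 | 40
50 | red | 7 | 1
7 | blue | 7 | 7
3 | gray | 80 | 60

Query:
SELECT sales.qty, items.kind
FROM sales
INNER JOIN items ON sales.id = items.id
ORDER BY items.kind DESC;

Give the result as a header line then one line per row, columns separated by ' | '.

After JOIN items (4 rows):
sales.id | sales.score | sales.qty | sales.price | items.id | items.kind | items.score | items.rank
50 | 20 | 10 | 9 | 50 | red | 7 | 1
3 | 9 | 4 | 60 | 3 | blue | 5 | 9
3 | 9 | 4 | 60 | 3 | green | 9 | 40
3 | 9 | 4 | 60 | 3 | gray | 80 | 60
After SELECT (4 rows):
sales.qty | items.kind
10 | red
4 | blue
4 | green
4 | gray
After ORDER BY (4 rows):
sales.qty | items.kind
10 | red
4 | green
4 | gray
4 | blue

== RESULT ==
sales.qty | items.kind
10 | red
4 | green
4 | gray
4 | blue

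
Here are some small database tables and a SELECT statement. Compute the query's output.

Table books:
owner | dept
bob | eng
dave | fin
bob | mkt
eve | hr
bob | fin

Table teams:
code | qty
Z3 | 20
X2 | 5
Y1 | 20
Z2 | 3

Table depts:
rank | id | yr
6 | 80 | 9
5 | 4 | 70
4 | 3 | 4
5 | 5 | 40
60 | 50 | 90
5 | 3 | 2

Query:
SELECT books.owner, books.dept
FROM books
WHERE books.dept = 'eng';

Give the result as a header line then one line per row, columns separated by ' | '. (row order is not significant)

== RESULT ==
books.owner | books.dept
bob | eng

Derivation:
After WHERE (1 rows):
books.owner | books.dept
bob | eng
After SELECT (1 rows):
books.owner | books.dept
bob | eng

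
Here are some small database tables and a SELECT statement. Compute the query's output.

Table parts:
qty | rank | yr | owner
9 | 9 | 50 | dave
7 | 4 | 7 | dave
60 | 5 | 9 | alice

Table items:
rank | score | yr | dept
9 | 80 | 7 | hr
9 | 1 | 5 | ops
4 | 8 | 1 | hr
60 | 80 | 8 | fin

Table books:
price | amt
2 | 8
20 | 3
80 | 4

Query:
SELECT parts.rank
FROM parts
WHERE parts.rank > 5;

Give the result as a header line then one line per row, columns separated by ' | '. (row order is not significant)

After WHERE (1 rows):
parts.qty | parts.rank | parts.yr | parts.owner
9 | 9 | 50 | dave
After SELECT (1 rows):
parts.rank
9

== RESULT ==
parts.rank
9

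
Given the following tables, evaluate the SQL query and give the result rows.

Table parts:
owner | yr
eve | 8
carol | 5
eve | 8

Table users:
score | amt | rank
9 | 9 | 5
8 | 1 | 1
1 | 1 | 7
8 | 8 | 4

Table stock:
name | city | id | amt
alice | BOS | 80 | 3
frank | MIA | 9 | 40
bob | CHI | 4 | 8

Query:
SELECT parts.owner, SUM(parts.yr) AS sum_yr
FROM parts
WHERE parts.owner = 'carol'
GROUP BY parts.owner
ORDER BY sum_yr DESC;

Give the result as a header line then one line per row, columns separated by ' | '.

== RESULT ==
parts.owner | sum_yr
carol | 5

Derivation:
After WHERE (1 rows):
parts.owner | parts.yr
carol | 5
After GROUP BY (1 rows):
parts.owner | sum_yr
carol | 5
After ORDER BY (1 rows):
parts.owner | sum_yr
carol | 5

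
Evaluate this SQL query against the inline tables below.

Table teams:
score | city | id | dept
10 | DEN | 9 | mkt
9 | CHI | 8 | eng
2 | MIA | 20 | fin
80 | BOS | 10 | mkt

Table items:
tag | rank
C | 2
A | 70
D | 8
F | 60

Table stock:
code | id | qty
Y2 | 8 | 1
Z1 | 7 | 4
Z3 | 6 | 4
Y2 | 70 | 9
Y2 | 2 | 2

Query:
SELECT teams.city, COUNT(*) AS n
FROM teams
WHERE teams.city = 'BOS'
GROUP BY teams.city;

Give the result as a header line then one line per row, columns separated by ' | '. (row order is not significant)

After WHERE (1 rows):
teams.score | teams.city | teams.id | teams.dept
80 | BOS | 10 | mkt
After GROUP BY (1 rows):
teams.city | n
BOS | 1

== RESULT ==
teams.city | n
BOS | 1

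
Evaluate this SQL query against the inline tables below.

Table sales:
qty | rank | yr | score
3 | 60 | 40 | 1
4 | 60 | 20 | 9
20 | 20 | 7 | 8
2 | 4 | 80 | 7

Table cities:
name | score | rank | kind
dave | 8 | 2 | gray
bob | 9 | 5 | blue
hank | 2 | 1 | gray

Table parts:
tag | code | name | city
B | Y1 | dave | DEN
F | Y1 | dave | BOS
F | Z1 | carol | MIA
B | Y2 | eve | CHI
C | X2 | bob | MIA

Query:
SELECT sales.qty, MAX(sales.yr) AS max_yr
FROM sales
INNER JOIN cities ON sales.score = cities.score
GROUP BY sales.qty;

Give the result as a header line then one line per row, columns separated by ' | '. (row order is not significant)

== RESULT ==
sales.qty | max_yr
4 | 20
20 | 7

Derivation:
After JOIN cities (2 rows):
sales.qty | sales.rank | sales.yr | sales.score | cities.name | cities.score | cities.rank | cities.kind
4 | 60 | 20 | 9 | bob | 9 | 5 | blue
20 | 20 | 7 | 8 | dave | 8 | 2 | gray
After GROUP BY (2 rows):
sales.qty | max_yr
4 | 20
20 | 7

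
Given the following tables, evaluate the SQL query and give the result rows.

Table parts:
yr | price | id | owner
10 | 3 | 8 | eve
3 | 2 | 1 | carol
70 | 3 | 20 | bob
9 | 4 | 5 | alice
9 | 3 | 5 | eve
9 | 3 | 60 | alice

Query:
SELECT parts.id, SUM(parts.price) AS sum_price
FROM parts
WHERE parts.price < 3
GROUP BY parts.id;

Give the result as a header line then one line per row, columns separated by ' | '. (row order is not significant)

== RESULT ==
parts.id | sum_price
1 | 2

Derivation:
After WHERE (1 rows):
parts.yr | parts.price | parts.id | parts.owner
3 | 2 | 1 | carol
After GROUP BY (1 rows):
parts.id | sum_price
1 | 2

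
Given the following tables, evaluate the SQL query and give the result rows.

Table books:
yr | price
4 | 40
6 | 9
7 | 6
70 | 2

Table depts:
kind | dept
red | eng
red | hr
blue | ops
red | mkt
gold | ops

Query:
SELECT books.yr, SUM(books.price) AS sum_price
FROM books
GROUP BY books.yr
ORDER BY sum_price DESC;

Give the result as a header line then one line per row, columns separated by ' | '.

After GROUP BY (4 rows):
books.yr | sum_price
4 | 40
6 | 9
7 | 6
70 | 2
After ORDER BY (4 rows):
books.yr | sum_price
4 | 40
6 | 9
7 | 6
70 | 2

== RESULT ==
books.yr | sum_price
4 | 40
6 | 9
7 | 6
70 | 2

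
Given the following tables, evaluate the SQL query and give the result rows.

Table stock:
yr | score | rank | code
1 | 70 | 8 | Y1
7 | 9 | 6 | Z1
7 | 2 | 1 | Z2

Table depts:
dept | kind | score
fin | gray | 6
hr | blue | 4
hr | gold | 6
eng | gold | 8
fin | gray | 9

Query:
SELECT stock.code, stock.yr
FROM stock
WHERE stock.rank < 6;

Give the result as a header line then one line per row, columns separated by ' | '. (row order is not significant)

== RESULT ==
stock.code | stock.yr
Z2 | 7

Derivation:
After WHERE (1 rows):
stock.yr | stock.score | stock.rank | stock.code
7 | 2 | 1 | Z2
After SELECT (1 rows):
stock.code | stock.yr
Z2 | 7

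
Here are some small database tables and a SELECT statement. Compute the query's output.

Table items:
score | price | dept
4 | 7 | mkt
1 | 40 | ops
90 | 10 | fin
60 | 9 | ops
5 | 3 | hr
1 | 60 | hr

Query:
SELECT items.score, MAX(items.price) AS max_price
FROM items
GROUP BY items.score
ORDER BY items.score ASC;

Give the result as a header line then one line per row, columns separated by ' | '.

After GROUP BY (5 rows):
items.score | max_price
4 | 7
1 | 60
90 | 10
60 | 9
5 | 3
After ORDER BY (5 rows):
items.score | max_price
1 | 60
4 | 7
5 | 3
60 | 9
90 | 10

== RESULT ==
items.score | max_price
1 | 60
4 | 7
5 | 3
60 | 9
90 | 10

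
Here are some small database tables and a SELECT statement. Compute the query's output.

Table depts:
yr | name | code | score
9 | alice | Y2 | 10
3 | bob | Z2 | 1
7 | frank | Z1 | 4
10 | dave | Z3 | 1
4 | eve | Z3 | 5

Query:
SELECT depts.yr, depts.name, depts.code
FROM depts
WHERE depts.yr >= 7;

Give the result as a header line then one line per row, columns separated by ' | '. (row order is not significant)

After WHERE (3 rows):
depts.yr | depts.name | depts.code | depts.score
9 | alice | Y2 | 10
7 | frank | Z1 | 4
10 | dave | Z3 | 1
After SELECT (3 rows):
depts.yr | depts.name | depts.code
9 | alice | Y2
7 | frank | Z1
10 | dave | Z3

== RESULT ==
depts.yr | depts.name | depts.code
9 | alice | Y2
7 | frank | Z1
10 | dave | Z3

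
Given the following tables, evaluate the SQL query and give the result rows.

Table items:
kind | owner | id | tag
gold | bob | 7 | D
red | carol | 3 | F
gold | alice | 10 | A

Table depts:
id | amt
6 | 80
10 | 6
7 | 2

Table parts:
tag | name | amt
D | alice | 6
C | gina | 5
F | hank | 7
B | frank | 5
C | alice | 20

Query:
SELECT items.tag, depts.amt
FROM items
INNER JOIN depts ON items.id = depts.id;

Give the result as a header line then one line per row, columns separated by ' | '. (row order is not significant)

After JOIN depts (2 rows):
items.kind | items.owner | items.id | items.tag | depts.id | depts.amt
gold | bob | 7 | D | 7 | 2
gold | alice | 10 | A | 10 | 6
After SELECT (2 rows):
items.tag | depts.amt
D | 2
A | 6

== RESULT ==
items.tag | depts.amt
D | 2
A | 6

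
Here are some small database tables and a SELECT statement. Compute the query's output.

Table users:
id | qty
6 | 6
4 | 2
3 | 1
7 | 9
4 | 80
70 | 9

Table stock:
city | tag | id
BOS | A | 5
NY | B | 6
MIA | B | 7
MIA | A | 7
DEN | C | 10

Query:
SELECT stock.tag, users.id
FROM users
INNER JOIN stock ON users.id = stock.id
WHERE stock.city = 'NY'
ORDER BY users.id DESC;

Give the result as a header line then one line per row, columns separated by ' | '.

After JOIN stock (3 rows):
users.id | users.qty | stock.city | stock.tag | stock.id
6 | 6 | NY | B | 6
7 | 9 | MIA | B | 7
7 | 9 | MIA | A | 7
After WHERE (1 rows):
users.id | users.qty | stock.city | stock.tag | stock.id
6 | 6 | NY | B | 6
After SELECT (1 rows):
stock.tag | users.id
B | 6
After ORDER BY (1 rows):
stock.tag | users.id
B | 6

== RESULT ==
stock.tag | users.id
B | 6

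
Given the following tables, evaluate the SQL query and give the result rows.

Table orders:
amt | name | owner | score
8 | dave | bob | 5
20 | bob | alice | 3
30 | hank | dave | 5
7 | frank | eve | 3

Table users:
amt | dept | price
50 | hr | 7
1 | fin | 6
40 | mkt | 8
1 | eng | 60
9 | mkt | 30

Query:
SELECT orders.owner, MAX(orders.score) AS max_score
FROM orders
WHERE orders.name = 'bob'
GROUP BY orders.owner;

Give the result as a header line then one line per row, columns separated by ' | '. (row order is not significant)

After WHERE (1 rows):
orders.amt | orders.name | orders.owner | orders.score
20 | bob | alice | 3
After GROUP BY (1 rows):
orders.owner | max_score
alice | 3

== RESULT ==
orders.owner | max_score
alice | 3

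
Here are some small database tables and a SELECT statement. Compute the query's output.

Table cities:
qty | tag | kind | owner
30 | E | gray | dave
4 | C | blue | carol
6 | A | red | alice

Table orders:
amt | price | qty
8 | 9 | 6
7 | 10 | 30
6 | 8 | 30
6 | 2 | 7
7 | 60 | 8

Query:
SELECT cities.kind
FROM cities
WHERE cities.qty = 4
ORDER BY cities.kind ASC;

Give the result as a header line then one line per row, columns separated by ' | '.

After WHERE (1 rows):
cities.qty | cities.tag | cities.kind | cities.owner
4 | C | blue | carol
After SELECT (1 rows):
cities.kind
blue
After ORDER BY (1 rows):
cities.kind
blue

== RESULT ==
cities.kind
blue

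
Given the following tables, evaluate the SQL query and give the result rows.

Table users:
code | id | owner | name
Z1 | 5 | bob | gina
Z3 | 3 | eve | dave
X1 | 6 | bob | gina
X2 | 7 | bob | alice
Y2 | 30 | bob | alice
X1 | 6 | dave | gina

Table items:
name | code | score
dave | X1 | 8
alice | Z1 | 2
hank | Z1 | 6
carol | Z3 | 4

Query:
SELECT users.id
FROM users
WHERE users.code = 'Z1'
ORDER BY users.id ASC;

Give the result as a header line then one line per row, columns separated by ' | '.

After WHERE (1 rows):
users.code | users.id | users.owner | users.name
Z1 | 5 | bob | gina
After SELECT (1 rows):
users.id
5
After ORDER BY (1 rows):
users.id
5

== RESULT ==
users.id
5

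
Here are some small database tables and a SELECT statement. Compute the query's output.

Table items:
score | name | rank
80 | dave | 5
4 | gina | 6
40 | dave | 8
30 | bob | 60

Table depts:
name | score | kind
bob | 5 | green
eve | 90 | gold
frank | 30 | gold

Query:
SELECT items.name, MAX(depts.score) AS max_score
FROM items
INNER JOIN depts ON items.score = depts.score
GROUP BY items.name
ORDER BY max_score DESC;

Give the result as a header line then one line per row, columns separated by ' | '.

== RESULT ==
items.name | max_score
bob | 30

Derivation:
After JOIN depts (1 rows):
items.score | items.name | items.rank | depts.name | depts.score | depts.kind
30 | bob | 60 | frank | 30 | gold
After GROUP BY (1 rows):
items.name | max_score
bob | 30
After ORDER BY (1 rows):
items.name | max_score
bob | 30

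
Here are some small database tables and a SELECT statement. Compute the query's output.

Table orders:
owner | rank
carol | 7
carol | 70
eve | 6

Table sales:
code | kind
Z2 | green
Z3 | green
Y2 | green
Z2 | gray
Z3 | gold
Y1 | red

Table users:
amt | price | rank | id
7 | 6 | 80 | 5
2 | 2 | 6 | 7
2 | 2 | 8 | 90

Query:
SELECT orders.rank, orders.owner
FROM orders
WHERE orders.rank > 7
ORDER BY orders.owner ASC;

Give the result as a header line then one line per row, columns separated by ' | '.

== RESULT ==
orders.rank | orders.owner
70 | carol

Derivation:
After WHERE (1 rows):
orders.owner | orders.rank
carol | 70
After SELECT (1 rows):
orders.rank | orders.owner
70 | carol
After ORDER BY (1 rows):
orders.rank | orders.owner
70 | carol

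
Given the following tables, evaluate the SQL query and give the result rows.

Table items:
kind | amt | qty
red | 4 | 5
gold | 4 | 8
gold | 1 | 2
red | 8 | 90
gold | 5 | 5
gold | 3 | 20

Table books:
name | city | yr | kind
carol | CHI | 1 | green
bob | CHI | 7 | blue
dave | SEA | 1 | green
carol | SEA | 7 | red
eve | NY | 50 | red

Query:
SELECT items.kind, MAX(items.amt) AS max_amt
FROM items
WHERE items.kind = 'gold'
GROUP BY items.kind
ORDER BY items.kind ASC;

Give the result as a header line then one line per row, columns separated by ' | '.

== RESULT ==
items.kind | max_amt
gold | 5

Derivation:
After WHERE (4 rows):
items.kind | items.amt | items.qty
gold | 4 | 8
gold | 1 | 2
gold | 5 | 5
gold | 3 | 20
After GROUP BY (1 rows):
items.kind | max_amt
gold | 5
After ORDER BY (1 rows):
items.kind | max_amt
gold | 5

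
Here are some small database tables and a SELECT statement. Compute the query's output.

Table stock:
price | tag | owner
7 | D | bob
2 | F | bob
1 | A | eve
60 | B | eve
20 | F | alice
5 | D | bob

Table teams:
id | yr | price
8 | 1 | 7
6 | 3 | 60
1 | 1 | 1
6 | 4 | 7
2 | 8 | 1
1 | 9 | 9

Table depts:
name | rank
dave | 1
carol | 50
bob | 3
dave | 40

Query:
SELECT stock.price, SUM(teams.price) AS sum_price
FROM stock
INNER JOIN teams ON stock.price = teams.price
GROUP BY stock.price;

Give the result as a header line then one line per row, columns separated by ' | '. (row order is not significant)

After JOIN teams (5 rows):
stock.price | stock.tag | stock.owner | teams.id | teams.yr | teams.price
7 | D | bob | 8 | 1 | 7
7 | D | bob | 6 | 4 | 7
1 | A | eve | 1 | 1 | 1
1 | A | eve | 2 | 8 | 1
60 | B | eve | 6 | 3 | 60
After GROUP BY (3 rows):
stock.price | sum_price
7 | 14
1 | 2
60 | 60

== RESULT ==
stock.price | sum_price
7 | 14
1 | 2
60 | 60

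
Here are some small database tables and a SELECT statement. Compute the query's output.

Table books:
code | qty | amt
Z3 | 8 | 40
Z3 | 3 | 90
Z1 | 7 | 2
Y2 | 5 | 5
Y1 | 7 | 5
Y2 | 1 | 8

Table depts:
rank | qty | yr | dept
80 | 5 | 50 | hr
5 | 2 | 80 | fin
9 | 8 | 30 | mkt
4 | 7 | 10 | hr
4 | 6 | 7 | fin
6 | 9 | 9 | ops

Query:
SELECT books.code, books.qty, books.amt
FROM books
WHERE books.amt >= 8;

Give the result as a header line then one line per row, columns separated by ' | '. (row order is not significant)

== RESULT ==
books.code | books.qty | books.amt
Z3 | 8 | 40
Z3 | 3 | 90
Y2 | 1 | 8

Derivation:
After WHERE (3 rows):
books.code | books.qty | books.amt
Z3 | 8 | 40
Z3 | 3 | 90
Y2 | 1 | 8
After SELECT (3 rows):
books.code | books.qty | books.amt
Z3 | 8 | 40
Z3 | 3 | 90
Y2 | 1 | 8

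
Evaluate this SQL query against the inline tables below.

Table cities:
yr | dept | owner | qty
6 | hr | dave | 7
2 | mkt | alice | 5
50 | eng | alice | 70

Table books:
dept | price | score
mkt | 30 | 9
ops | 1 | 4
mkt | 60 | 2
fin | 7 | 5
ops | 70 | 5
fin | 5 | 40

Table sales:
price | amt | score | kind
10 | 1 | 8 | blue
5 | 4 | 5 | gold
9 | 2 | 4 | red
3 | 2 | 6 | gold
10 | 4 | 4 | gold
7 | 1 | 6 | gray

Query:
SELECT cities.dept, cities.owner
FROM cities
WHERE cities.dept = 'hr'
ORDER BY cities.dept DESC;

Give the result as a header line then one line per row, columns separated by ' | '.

== RESULT ==
cities.dept | cities.owner
hr | dave

Derivation:
After WHERE (1 rows):
cities.yr | cities.dept | cities.owner | cities.qty
6 | hr | dave | 7
After SELECT (1 rows):
cities.dept | cities.owner
hr | dave
After ORDER BY (1 rows):
cities.dept | cities.owner
hr | dave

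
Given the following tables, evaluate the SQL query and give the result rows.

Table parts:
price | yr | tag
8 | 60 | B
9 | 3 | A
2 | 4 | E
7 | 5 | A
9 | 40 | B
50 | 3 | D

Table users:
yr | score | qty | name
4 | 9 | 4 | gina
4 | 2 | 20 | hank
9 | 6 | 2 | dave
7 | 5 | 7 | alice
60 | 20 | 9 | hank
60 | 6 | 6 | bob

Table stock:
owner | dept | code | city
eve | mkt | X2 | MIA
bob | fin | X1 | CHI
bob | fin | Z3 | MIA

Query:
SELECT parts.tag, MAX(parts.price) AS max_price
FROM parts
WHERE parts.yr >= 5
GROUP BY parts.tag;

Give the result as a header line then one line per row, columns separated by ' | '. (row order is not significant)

== RESULT ==
parts.tag | max_price
B | 9
A | 7

Derivation:
After WHERE (3 rows):
parts.price | parts.yr | parts.tag
8 | 60 | B
7 | 5 | A
9 | 40 | B
After GROUP BY (2 rows):
parts.tag | max_price
B | 9
A | 7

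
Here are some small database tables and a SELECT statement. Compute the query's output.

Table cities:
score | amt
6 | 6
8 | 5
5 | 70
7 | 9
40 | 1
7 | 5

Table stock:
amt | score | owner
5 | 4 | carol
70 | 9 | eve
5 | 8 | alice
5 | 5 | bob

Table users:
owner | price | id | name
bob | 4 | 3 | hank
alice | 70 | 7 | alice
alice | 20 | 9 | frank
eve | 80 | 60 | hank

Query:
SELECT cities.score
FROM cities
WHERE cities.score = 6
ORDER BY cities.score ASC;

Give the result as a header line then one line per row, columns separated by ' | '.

== RESULT ==
cities.score
6

Derivation:
After WHERE (1 rows):
cities.score | cities.amt
6 | 6
After SELECT (1 rows):
cities.score
6
After ORDER BY (1 rows):
cities.score
6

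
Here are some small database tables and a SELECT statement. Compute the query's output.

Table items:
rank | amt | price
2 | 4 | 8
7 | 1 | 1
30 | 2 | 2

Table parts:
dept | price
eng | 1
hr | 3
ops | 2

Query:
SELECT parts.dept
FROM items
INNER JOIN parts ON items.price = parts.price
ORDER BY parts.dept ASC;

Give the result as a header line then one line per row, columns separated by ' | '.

== RESULT ==
parts.dept
eng
ops

Derivation:
After JOIN parts (2 rows):
items.rank | items.amt | items.price | parts.dept | parts.price
7 | 1 | 1 | eng | 1
30 | 2 | 2 | ops | 2
After SELECT (2 rows):
parts.dept
eng
ops
After ORDER BY (2 rows):
parts.dept
eng
ops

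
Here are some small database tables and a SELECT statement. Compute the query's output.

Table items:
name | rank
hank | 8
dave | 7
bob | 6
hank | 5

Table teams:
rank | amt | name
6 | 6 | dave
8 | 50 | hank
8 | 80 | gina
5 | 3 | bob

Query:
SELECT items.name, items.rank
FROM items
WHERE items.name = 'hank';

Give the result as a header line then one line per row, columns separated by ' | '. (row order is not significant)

== RESULT ==
items.name | items.rank
hank | 8
hank | 5

Derivation:
After WHERE (2 rows):
items.name | items.rank
hank | 8
hank | 5
After SELECT (2 rows):
items.name | items.rank
hank | 8
hank | 5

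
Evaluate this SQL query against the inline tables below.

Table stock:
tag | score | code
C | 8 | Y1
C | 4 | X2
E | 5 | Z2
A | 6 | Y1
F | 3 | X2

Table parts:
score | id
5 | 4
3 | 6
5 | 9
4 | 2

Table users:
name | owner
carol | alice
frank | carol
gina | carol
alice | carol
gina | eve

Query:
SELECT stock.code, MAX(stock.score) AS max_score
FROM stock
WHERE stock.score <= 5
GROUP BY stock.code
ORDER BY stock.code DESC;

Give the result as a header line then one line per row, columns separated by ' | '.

== RESULT ==
stock.code | max_score
Z2 | 5
X2 | 4

Derivation:
After WHERE (3 rows):
stock.tag | stock.score | stock.code
C | 4 | X2
E | 5 | Z2
F | 3 | X2
After GROUP BY (2 rows):
stock.code | max_score
X2 | 4
Z2 | 5
After ORDER BY (2 rows):
stock.code | max_score
Z2 | 5
X2 | 4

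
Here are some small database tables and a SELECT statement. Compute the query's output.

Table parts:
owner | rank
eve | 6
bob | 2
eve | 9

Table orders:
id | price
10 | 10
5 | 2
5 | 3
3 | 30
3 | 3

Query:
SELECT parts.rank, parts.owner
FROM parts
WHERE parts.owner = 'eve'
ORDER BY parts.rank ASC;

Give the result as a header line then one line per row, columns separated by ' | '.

== RESULT ==
parts.rank | parts.owner
6 | eve
9 | eve

Derivation:
After WHERE (2 rows):
parts.owner | parts.rank
eve | 6
eve | 9
After SELECT (2 rows):
parts.rank | parts.owner
6 | eve
9 | eve
After ORDER BY (2 rows):
parts.rank | parts.owner
6 | eve
9 | eve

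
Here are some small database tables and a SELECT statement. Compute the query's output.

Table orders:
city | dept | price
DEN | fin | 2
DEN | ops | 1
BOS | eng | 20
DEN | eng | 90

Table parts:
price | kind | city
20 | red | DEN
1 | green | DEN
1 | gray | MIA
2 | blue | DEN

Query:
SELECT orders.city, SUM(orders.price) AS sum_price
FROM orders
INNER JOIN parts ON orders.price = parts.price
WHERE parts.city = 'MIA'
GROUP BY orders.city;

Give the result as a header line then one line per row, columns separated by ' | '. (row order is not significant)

== RESULT ==
orders.city | sum_price
DEN | 1

Derivation:
After JOIN parts (4 rows):
orders.city | orders.dept | orders.price | parts.price | parts.kind | parts.city
DEN | fin | 2 | 2 | blue | DEN
DEN | ops | 1 | 1 | green | DEN
DEN | ops | 1 | 1 | gray | MIA
BOS | eng | 20 | 20 | red | DEN
After WHERE (1 rows):
orders.city | orders.dept | orders.price | parts.price | parts.kind | parts.city
DEN | ops | 1 | 1 | gray | MIA
After GROUP BY (1 rows):
orders.city | sum_price
DEN | 1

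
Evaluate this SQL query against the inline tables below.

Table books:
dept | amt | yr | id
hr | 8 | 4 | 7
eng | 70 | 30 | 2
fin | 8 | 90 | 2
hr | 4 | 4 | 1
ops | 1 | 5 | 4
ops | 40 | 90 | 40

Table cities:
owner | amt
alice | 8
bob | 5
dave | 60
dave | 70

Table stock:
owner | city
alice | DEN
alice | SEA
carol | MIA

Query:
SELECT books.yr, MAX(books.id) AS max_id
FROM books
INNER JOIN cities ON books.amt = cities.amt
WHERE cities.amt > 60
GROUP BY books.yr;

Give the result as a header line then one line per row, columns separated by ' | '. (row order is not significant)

After JOIN cities (3 rows):
books.dept | books.amt | books.yr | books.id | cities.owner | cities.amt
hr | 8 | 4 | 7 | alice | 8
eng | 70 | 30 | 2 | dave | 70
fin | 8 | 90 | 2 | alice | 8
After WHERE (1 rows):
books.dept | books.amt | books.yr | books.id | cities.owner | cities.amt
eng | 70 | 30 | 2 | dave | 70
After GROUP BY (1 rows):
books.yr | max_id
30 | 2

== RESULT ==
books.yr | max_id
30 | 2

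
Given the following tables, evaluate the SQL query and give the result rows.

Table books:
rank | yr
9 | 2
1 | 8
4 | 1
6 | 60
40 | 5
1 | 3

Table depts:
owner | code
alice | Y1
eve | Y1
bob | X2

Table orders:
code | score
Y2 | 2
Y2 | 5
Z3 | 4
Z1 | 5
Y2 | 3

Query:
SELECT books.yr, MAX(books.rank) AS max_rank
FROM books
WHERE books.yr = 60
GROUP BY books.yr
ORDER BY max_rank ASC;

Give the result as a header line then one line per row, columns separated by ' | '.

== RESULT ==
books.yr | max_rank
60 | 6

Derivation:
After WHERE (1 rows):
books.rank | books.yr
6 | 60
After GROUP BY (1 rows):
books.yr | max_rank
60 | 6
After ORDER BY (1 rows):
books.yr | max_rank
60 | 6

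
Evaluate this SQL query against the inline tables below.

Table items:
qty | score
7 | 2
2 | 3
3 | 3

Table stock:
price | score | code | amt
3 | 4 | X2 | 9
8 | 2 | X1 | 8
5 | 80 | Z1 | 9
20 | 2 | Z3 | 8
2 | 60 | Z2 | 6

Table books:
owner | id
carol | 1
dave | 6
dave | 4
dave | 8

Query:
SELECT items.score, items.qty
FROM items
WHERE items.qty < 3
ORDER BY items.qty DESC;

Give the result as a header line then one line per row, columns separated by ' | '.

After WHERE (1 rows):
items.qty | items.score
2 | 3
After SELECT (1 rows):
items.score | items.qty
3 | 2
After ORDER BY (1 rows):
items.score | items.qty
3 | 2

== RESULT ==
items.score | items.qty
3 | 2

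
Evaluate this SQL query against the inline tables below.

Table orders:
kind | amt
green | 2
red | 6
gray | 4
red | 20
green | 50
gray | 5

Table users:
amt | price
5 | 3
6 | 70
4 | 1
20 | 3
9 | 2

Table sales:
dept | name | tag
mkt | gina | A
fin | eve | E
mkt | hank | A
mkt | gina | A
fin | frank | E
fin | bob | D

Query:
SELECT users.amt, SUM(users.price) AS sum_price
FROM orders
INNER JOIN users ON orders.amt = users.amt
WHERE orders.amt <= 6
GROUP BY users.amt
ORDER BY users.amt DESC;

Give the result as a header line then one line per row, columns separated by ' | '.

After JOIN users (4 rows):
orders.kind | orders.amt | users.amt | users.price
red | 6 | 6 | 70
gray | 4 | 4 | 1
red | 20 | 20 | 3
gray | 5 | 5 | 3
After WHERE (3 rows):
orders.kind | orders.amt | users.amt | users.price
red | 6 | 6 | 70
gray | 4 | 4 | 1
gray | 5 | 5 | 3
After GROUP BY (3 rows):
users.amt | sum_price
6 | 70
4 | 1
5 | 3
After ORDER BY (3 rows):
users.amt | sum_price
6 | 70
5 | 3
4 | 1

== RESULT ==
users.amt | sum_price
6 | 70
5 | 3
4 | 1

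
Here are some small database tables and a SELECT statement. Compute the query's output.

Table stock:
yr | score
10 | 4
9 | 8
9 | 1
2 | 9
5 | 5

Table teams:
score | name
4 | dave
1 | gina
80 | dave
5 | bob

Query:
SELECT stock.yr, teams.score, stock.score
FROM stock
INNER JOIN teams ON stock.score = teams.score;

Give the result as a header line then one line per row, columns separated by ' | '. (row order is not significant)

== RESULT ==
stock.yr | teams.score | stock.score
10 | 4 | 4
9 | 1 | 1
5 | 5 | 5

Derivation:
After JOIN teams (3 rows):
stock.yr | stock.score | teams.score | teams.name
10 | 4 | 4 | dave
9 | 1 | 1 | gina
5 | 5 | 5 | bob
After SELECT (3 rows):
stock.yr | teams.score | stock.score
10 | 4 | 4
9 | 1 | 1
5 | 5 | 5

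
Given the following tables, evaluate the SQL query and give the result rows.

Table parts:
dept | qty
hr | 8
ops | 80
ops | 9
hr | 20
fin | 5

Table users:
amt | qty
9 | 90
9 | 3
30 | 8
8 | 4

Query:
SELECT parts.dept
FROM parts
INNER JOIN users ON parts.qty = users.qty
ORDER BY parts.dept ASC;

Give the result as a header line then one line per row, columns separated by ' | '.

After JOIN users (1 rows):
parts.dept | parts.qty | users.amt | users.qty
hr | 8 | 30 | 8
After SELECT (1 rows):
parts.dept
hr
After ORDER BY (1 rows):
parts.dept
hr

== RESULT ==
parts.dept
hr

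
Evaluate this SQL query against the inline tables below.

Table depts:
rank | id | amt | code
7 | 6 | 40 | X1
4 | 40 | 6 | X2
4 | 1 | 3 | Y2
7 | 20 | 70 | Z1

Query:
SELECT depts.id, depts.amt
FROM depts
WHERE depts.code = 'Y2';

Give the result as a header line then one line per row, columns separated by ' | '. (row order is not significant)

After WHERE (1 rows):
depts.rank | depts.id | depts.amt | depts.code
4 | 1 | 3 | Y2
After SELECT (1 rows):
depts.id | depts.amt
1 | 3

== RESULT ==
depts.id | depts.amt
1 | 3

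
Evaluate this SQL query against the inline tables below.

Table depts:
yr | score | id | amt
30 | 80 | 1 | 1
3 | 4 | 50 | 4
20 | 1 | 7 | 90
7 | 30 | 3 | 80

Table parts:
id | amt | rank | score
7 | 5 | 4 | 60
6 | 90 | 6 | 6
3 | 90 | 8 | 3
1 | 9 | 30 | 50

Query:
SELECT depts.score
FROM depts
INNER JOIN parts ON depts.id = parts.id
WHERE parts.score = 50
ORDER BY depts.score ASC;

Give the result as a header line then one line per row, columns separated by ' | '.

After JOIN parts (3 rows):
depts.yr | depts.score | depts.id | depts.amt | parts.id | parts.amt | parts.rank | parts.score
30 | 80 | 1 | 1 | 1 | 9 | 30 | 50
20 | 1 | 7 | 90 | 7 | 5 | 4 | 60
7 | 30 | 3 | 80 | 3 | 90 | 8 | 3
After WHERE (1 rows):
depts.yr | depts.score | depts.id | depts.amt | parts.id | parts.amt | parts.rank | parts.score
30 | 80 | 1 | 1 | 1 | 9 | 30 | 50
After SELECT (1 rows):
depts.score
80
After ORDER BY (1 rows):
depts.score
80

== RESULT ==
depts.score
80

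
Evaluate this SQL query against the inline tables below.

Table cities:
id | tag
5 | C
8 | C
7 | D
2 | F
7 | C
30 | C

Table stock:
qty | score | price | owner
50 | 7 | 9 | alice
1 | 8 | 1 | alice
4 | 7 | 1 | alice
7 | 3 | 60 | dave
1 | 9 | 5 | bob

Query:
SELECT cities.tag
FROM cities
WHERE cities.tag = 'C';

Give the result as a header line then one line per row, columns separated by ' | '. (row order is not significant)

After WHERE (4 rows):
cities.id | cities.tag
5 | C
8 | C
7 | C
30 | C
After SELECT (4 rows):
cities.tag
C
C
C
C

== RESULT ==
cities.tag
C
C
C
C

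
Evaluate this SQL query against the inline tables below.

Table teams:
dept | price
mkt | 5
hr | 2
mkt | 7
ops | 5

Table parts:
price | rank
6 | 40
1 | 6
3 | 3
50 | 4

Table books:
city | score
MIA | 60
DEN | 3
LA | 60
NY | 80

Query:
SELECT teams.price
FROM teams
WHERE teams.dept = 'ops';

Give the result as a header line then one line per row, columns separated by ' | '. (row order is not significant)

After WHERE (1 rows):
teams.dept | teams.price
ops | 5
After SELECT (1 rows):
teams.price
5

== RESULT ==
teams.price
5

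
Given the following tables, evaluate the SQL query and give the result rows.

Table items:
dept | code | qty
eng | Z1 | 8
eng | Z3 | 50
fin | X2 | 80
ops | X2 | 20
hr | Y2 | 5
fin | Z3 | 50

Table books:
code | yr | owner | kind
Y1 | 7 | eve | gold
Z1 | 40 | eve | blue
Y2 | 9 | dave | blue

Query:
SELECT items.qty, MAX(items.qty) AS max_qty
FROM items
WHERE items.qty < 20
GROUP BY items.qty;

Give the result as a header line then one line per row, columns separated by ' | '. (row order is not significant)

== RESULT ==
items.qty | max_qty
8 | 8
5 | 5

Derivation:
After WHERE (2 rows):
items.dept | items.code | items.qty
eng | Z1 | 8
hr | Y2 | 5
After GROUP BY (2 rows):
items.qty | max_qty
8 | 8
5 | 5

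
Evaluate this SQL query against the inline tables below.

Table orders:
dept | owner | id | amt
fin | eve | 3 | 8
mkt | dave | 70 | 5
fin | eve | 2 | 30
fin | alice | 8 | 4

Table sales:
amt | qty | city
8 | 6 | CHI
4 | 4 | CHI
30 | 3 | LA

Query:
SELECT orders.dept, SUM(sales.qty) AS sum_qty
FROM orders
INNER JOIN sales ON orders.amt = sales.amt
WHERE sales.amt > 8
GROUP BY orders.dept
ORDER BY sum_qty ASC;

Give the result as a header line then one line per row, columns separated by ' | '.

After JOIN sales (3 rows):
orders.dept | orders.owner | orders.id | orders.amt | sales.amt | sales.qty | sales.city
fin | eve | 3 | 8 | 8 | 6 | CHI
fin | eve | 2 | 30 | 30 | 3 | LA
fin | alice | 8 | 4 | 4 | 4 | CHI
After WHERE (1 rows):
orders.dept | orders.owner | orders.id | orders.amt | sales.amt | sales.qty | sales.city
fin | eve | 2 | 30 | 30 | 3 | LA
After GROUP BY (1 rows):
orders.dept | sum_qty
fin | 3
After ORDER BY (1 rows):
orders.dept | sum_qty
fin | 3

== RESULT ==
orders.dept | sum_qty
fin | 3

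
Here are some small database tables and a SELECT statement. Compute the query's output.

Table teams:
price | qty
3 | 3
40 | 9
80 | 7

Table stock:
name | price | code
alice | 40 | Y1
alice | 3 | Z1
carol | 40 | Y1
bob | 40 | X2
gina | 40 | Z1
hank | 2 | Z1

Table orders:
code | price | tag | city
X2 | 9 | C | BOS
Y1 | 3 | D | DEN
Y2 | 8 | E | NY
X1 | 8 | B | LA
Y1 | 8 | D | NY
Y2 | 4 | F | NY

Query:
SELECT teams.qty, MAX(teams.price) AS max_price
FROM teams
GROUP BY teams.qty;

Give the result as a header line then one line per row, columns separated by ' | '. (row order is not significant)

After GROUP BY (3 rows):
teams.qty | max_price
3 | 3
9 | 40
7 | 80

== RESULT ==
teams.qty | max_price
3 | 3
9 | 40
7 | 80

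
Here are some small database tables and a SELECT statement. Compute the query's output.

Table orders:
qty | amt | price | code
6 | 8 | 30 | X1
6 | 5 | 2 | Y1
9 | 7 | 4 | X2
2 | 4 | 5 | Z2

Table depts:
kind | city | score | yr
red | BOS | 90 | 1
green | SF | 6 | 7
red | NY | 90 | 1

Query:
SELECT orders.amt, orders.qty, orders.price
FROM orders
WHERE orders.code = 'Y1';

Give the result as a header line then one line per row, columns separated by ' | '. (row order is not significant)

== RESULT ==
orders.amt | orders.qty | orders.price
5 | 6 | 2

Derivation:
After WHERE (1 rows):
orders.qty | orders.amt | orders.price | orders.code
6 | 5 | 2 | Y1
After SELECT (1 rows):
orders.amt | orders.qty | orders.price
5 | 6 | 2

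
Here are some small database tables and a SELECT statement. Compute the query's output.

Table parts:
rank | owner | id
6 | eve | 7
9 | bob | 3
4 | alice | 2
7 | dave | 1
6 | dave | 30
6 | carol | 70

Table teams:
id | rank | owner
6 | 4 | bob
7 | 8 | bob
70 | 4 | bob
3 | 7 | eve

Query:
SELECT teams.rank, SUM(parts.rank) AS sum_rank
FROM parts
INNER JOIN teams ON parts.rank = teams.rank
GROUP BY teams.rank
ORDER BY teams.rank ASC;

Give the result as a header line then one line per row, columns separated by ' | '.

After JOIN teams (3 rows):
parts.rank | parts.owner | parts.id | teams.id | teams.rank | teams.owner
4 | alice | 2 | 6 | 4 | bob
4 | alice | 2 | 70 | 4 | bob
7 | dave | 1 | 3 | 7 | eve
After GROUP BY (2 rows):
teams.rank | sum_rank
4 | 8
7 | 7
After ORDER BY (2 rows):
teams.rank | sum_rank
4 | 8
7 | 7

== RESULT ==
teams.rank | sum_rank
4 | 8
7 | 7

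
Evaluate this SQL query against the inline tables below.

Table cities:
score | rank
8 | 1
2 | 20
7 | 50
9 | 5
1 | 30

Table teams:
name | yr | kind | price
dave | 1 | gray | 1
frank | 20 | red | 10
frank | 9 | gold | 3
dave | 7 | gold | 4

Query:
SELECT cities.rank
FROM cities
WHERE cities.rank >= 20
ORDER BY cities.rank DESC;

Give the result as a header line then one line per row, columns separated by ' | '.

After WHERE (3 rows):
cities.score | cities.rank
2 | 20
7 | 50
1 | 30
After SELECT (3 rows):
cities.rank
20
50
30
After ORDER BY (3 rows):
cities.rank
50
30
20

== RESULT ==
cities.rank
50
30
20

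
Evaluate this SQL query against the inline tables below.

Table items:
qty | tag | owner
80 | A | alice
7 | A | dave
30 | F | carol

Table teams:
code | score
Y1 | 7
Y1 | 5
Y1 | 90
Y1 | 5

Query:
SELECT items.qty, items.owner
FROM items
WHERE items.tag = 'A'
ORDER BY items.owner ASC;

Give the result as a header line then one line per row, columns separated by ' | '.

== RESULT ==
items.qty | items.owner
80 | alice
7 | dave

Derivation:
After WHERE (2 rows):
items.qty | items.tag | items.owner
80 | A | alice
7 | A | dave
After SELECT (2 rows):
items.qty | items.owner
80 | alice
7 | dave
After ORDER BY (2 rows):
items.qty | items.owner
80 | alice
7 | dave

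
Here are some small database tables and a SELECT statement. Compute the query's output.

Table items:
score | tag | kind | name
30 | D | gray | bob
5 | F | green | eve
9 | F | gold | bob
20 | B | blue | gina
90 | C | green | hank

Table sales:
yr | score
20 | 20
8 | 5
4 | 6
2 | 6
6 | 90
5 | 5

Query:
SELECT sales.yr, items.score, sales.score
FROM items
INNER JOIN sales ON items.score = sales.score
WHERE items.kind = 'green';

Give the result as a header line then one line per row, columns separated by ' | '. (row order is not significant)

== RESULT ==
sales.yr | items.score | sales.score
8 | 5 | 5
5 | 5 | 5
6 | 90 | 90

Derivation:
After JOIN sales (4 rows):
items.score | items.tag | items.kind | items.name | sales.yr | sales.score
5 | F | green | eve | 8 | 5
5 | F | green | eve | 5 | 5
20 | B | blue | gina | 20 | 20
90 | C | green | hank | 6 | 90
After WHERE (3 rows):
items.score | items.tag | items.kind | items.name | sales.yr | sales.score
5 | F | green | eve | 8 | 5
5 | F | green | eve | 5 | 5
90 | C | green | hank | 6 | 90
After SELECT (3 rows):
sales.yr | items.score | sales.score
8 | 5 | 5
5 | 5 | 5
6 | 90 | 90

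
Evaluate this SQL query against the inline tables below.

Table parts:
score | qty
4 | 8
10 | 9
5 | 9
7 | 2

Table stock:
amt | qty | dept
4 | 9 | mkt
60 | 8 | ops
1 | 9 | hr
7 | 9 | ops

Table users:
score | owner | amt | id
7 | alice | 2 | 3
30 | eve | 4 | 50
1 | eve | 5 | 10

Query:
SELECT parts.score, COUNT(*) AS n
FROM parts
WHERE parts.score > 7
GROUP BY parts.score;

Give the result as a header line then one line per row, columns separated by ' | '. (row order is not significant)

After WHERE (1 rows):
parts.score | parts.qty
10 | 9
After GROUP BY (1 rows):
parts.score | n
10 | 1

== RESULT ==
parts.score | n
10 | 1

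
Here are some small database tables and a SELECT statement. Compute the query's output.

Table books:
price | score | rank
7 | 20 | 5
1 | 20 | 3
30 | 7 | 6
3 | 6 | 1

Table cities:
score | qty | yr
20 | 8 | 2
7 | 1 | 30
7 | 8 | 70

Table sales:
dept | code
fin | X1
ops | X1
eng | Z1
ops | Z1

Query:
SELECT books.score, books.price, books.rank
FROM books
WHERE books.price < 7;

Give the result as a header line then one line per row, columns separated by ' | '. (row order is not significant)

After WHERE (2 rows):
books.price | books.score | books.rank
1 | 20 | 3
3 | 6 | 1
After SELECT (2 rows):
books.score | books.price | books.rank
20 | 1 | 3
6 | 3 | 1

== RESULT ==
books.score | books.price | books.rank
20 | 1 | 3
6 | 3 | 1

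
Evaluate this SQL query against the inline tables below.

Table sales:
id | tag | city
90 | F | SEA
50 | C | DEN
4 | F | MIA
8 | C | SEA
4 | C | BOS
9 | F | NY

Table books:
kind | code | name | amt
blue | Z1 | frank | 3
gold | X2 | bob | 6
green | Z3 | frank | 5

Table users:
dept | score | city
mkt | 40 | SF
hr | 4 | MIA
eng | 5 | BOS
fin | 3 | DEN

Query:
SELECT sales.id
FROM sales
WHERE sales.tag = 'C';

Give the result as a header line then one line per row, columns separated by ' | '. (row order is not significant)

== RESULT ==
sales.id
50
8
4

Derivation:
After WHERE (3 rows):
sales.id | sales.tag | sales.city
50 | C | DEN
8 | C | SEA
4 | C | BOS
After SELECT (3 rows):
sales.id
50
8
4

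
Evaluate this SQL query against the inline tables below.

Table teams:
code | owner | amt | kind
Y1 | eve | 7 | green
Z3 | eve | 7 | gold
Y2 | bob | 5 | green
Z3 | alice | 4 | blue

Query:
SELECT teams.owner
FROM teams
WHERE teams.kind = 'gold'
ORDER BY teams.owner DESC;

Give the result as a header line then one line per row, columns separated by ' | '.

After WHERE (1 rows):
teams.code | teams.owner | teams.amt | teams.kind
Z3 | eve | 7 | gold
After SELECT (1 rows):
teams.owner
eve
After ORDER BY (1 rows):
teams.owner
eve

== RESULT ==
teams.owner
eve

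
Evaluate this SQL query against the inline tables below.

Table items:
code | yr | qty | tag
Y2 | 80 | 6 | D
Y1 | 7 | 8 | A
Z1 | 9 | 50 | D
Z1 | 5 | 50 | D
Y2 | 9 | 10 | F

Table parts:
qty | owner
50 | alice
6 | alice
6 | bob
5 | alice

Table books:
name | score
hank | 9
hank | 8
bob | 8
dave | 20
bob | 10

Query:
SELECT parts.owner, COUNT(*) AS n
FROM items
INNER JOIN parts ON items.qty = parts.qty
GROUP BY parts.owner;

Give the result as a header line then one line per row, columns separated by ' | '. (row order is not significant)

== RESULT ==
parts.owner | n
alice | 3
bob | 1

Derivation:
After JOIN parts (4 rows):
items.code | items.yr | items.qty | items.tag | parts.qty | parts.owner
Y2 | 80 | 6 | D | 6 | alice
Y2 | 80 | 6 | D | 6 | bob
Z1 | 9 | 50 | D | 50 | alice
Z1 | 5 | 50 | D | 50 | alice
After GROUP BY (2 rows):
parts.owner | n
alice | 3
bob | 1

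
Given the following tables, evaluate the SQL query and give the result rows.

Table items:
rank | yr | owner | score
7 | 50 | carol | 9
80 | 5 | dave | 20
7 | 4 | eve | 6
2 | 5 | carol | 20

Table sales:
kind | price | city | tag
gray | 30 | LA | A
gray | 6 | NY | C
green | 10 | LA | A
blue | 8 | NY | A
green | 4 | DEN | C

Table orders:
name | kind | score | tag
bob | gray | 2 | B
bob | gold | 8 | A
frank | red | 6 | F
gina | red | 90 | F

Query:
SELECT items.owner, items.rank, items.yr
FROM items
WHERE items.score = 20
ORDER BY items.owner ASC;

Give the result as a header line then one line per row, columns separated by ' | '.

== RESULT ==
items.owner | items.rank | items.yr
carol | 2 | 5
dave | 80 | 5

Derivation:
After WHERE (2 rows):
items.rank | items.yr | items.owner | items.score
80 | 5 | dave | 20
2 | 5 | carol | 20
After SELECT (2 rows):
items.owner | items.rank | items.yr
dave | 80 | 5
carol | 2 | 5
After ORDER BY (2 rows):
items.owner | items.rank | items.yr
carol | 2 | 5
dave | 80 | 5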